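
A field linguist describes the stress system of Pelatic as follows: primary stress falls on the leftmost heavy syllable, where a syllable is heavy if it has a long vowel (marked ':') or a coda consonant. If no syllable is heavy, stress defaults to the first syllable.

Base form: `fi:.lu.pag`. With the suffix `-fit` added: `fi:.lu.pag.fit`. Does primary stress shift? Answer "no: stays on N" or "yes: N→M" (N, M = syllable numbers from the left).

Base `fi:.lu.pag` (3 syllables):
  Weights: 1 fi: H, 2 lu L, 3 pag H.
  Heavy syllables in the domain: 1, 3. The leftmost is syllable 1 (fi:).
  → primary stress on syllable 1.
Suffixed `fi:.lu.pag.fit` (4 syllables):
  Weights: 1 fi: H, 2 lu L, 3 pag H, 4 fit H.
  Heavy syllables in the domain: 1, 3, 4. The leftmost is syllable 1 (fi:).
  → primary stress on syllable 1.

no: stays on 1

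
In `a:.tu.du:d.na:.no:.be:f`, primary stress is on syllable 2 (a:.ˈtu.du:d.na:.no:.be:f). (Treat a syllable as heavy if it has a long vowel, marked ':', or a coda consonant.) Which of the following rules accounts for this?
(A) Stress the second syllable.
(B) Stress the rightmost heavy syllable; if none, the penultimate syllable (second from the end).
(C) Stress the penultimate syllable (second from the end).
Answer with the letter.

A

Rule A → syllable 2 ✓.
Rule B → syllable 6 (observed: 2).
Rule C → syllable 5 (observed: 2).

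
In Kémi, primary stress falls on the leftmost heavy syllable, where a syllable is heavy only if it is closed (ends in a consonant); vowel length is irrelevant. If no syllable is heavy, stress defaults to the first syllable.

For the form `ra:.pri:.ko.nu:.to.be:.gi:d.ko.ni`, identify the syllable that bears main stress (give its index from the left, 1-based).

Weights: 1 ra: L, 2 pri: L, 3 ko L, 4 nu: L, 5 to L, 6 be: L, 7 gi:d H, 8 ko L, 9 ni L.
Heavy syllables in the domain: 7. The leftmost is syllable 7 (gi:d).
Primary stress: syllable 7 → ra:.pri:.ko.nu:.to.be:.ˈgi:d.ko.ni.

7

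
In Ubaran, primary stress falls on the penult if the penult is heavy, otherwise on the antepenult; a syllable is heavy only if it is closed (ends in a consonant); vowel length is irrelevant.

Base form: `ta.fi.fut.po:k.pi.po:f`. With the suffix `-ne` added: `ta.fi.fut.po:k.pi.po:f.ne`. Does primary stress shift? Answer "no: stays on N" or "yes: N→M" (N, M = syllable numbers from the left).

Base `ta.fi.fut.po:k.pi.po:f` (6 syllables):
  Weights: 4 po:k H, 5 pi L, 6 po:f H.
  The penult (syllable 5, pi) is light, so stress falls on the antepenult (syllable 4, po:k).
  → primary stress on syllable 4.
Suffixed `ta.fi.fut.po:k.pi.po:f.ne` (7 syllables):
  Weights: 5 pi L, 6 po:f H, 7 ne L.
  The penult (syllable 6, po:f) is heavy, so it takes stress.
  → primary stress on syllable 6.

yes: 4→6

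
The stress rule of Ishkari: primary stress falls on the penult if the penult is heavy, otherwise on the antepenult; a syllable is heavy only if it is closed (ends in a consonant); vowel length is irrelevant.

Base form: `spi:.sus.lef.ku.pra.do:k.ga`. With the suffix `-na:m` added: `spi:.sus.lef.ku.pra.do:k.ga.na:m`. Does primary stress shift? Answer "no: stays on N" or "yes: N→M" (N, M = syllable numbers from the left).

no: stays on 6

Base `spi:.sus.lef.ku.pra.do:k.ga` (7 syllables):
  Weights: 5 pra L, 6 do:k H, 7 ga L.
  The penult (syllable 6, do:k) is heavy, so it takes stress.
  → primary stress on syllable 6.
Suffixed `spi:.sus.lef.ku.pra.do:k.ga.na:m` (8 syllables):
  Weights: 6 do:k H, 7 ga L, 8 na:m H.
  The penult (syllable 7, ga) is light, so stress falls on the antepenult (syllable 6, do:k).
  → primary stress on syllable 6.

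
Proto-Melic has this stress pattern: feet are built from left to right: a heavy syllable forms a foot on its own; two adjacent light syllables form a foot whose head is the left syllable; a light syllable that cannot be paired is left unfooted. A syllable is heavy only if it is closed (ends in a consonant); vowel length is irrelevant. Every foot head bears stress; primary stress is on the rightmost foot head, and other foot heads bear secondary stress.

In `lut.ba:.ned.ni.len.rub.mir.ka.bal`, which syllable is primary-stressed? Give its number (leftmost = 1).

9

Weights: 1 lut H, 2 ba: L, 3 ned H, 4 ni L, 5 len H, 6 rub H, 7 mir H, 8 ka L, 9 bal H.
Parse left to right (heavy = foot alone; LL = one foot; stranded L unfooted): (ˈlut) ba: (ˈned) ni (ˈlen) (ˈrub) (ˈmir) ka (ˈbal).
Foot heads: 1, 3, 5, 6, 7, 9.
Primary stress on the rightmost head = syllable 9.
Primary stress: syllable 9 → lut.ba:.ned.ni.len.rub.mir.ka.ˈbal.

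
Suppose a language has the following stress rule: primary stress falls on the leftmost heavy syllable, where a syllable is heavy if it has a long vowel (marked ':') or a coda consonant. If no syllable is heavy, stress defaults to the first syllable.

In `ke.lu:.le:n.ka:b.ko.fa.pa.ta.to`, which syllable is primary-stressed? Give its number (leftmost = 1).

2

Weights: 1 ke L, 2 lu: H, 3 le:n H, 4 ka:b H, 5 ko L, 6 fa L, 7 pa L, 8 ta L, 9 to L.
Heavy syllables in the domain: 2, 3, 4. The leftmost is syllable 2 (lu:).
Primary stress: syllable 2 → ke.ˈlu:.le:n.ka:b.ko.fa.pa.ta.to.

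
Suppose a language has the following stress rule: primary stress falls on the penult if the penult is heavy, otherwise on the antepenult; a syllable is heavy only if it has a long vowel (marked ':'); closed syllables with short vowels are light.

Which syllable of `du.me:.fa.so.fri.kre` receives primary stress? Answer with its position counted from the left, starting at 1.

Weights: 4 so L, 5 fri L, 6 kre L.
The penult (syllable 5, fri) is light, so stress falls on the antepenult (syllable 4, so).
Primary stress: syllable 4 → du.me:.fa.ˈso.fri.kre.

4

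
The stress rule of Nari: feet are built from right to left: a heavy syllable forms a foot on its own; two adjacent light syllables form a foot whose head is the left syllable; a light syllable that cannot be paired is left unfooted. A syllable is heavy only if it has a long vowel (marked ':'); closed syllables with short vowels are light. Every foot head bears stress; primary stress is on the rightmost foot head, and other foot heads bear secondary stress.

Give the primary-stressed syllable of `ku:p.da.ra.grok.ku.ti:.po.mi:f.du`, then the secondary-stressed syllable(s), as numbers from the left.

Weights: 1 ku:p H, 2 da L, 3 ra L, 4 grok L, 5 ku L, 6 ti: H, 7 po L, 8 mi:f H, 9 du L.
Parse right to left (heavy = foot alone; LL = one foot; stranded L unfooted): (ˈku:p) (ˈda.ra) (ˈgrok.ku) (ˈti:) po (ˈmi:f) du.
Foot heads: 1, 2, 4, 6, 8.
Primary stress on the rightmost head = syllable 8.
Secondary stress on 1, 2, 4, 6: ˌku:p.ˌda.ra.ˌgrok.ku.ˌti:.po.ˈmi:f.du.

primary 8, secondary 1, 2, 4, 6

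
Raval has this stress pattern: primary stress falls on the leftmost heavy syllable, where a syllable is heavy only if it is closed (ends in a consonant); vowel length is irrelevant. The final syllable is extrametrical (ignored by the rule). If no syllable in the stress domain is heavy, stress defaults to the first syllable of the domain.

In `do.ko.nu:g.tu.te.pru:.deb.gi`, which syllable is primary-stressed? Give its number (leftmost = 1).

3

The final syllable (8, gi) is extrametrical; the stress domain is syllables 1–7.
Weights: 1 do L, 2 ko L, 3 nu:g H, 4 tu L, 5 te L, 6 pru: L, 7 deb H.
Heavy syllables in the domain: 3, 7. The leftmost is syllable 3 (nu:g).
Primary stress: syllable 3 → do.ko.ˈnu:g.tu.te.pru:.deb.gi.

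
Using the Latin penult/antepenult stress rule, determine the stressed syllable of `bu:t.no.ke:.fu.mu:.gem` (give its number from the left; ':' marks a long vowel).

5

Classical Latin: stress the penult if heavy (long vowel or closed), else the antepenult.
Weights: 4 fu L, 5 mu: H, 6 gem H.
The penult (syllable 5, mu:) is heavy, so it takes stress.
Stress on syllable 5: bu:t.no.ke:.fu.ˈmu:.gem.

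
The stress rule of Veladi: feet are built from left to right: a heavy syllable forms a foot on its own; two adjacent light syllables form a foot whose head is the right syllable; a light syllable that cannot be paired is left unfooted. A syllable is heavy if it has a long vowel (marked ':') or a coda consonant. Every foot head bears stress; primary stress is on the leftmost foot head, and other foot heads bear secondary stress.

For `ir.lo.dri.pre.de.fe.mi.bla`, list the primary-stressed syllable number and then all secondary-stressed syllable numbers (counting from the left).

Weights: 1 ir H, 2 lo L, 3 dri L, 4 pre L, 5 de L, 6 fe L, 7 mi L, 8 bla L.
Parse left to right (heavy = foot alone; LL = one foot; stranded L unfooted): (ˈir) (lo.ˈdri) (pre.ˈde) (fe.ˈmi) bla.
Foot heads: 1, 3, 5, 7.
Primary stress on the leftmost head = syllable 1.
Secondary stress on 3, 5, 7: ˈir.lo.ˌdri.pre.ˌde.fe.ˌmi.bla.

primary 1, secondary 3, 5, 7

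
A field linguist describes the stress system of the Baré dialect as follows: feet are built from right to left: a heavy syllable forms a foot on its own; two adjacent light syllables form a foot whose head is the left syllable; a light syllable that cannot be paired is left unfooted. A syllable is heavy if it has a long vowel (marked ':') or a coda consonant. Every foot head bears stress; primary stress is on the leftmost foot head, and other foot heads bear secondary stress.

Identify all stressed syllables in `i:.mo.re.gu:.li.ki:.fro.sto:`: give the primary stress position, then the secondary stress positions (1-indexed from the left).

primary 1, secondary 2, 4, 6, 8

Weights: 1 i: H, 2 mo L, 3 re L, 4 gu: H, 5 li L, 6 ki: H, 7 fro L, 8 sto: H.
Parse right to left (heavy = foot alone; LL = one foot; stranded L unfooted): (ˈi:) (ˈmo.re) (ˈgu:) li (ˈki:) fro (ˈsto:).
Foot heads: 1, 2, 4, 6, 8.
Primary stress on the leftmost head = syllable 1.
Secondary stress on 2, 4, 6, 8: ˈi:.ˌmo.re.ˌgu:.li.ˌki:.fro.ˌsto:.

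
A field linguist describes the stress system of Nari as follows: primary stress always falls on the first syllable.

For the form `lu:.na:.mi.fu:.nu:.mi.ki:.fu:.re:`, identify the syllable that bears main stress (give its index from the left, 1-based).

1

The word has 9 syllables; the first syllable is syllable 1 (lu:).
Primary stress: syllable 1 → ˈlu:.na:.mi.fu:.nu:.mi.ki:.fu:.re:.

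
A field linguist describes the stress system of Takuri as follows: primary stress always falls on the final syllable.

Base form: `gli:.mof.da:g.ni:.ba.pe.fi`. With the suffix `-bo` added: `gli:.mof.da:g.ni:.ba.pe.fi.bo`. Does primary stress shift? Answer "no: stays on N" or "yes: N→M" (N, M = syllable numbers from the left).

yes: 7→8

Base `gli:.mof.da:g.ni:.ba.pe.fi` (7 syllables):
  The word has 7 syllables; the final syllable is syllable 7 (fi).
  → primary stress on syllable 7.
Suffixed `gli:.mof.da:g.ni:.ba.pe.fi.bo` (8 syllables):
  The word has 8 syllables; the final syllable is syllable 8 (bo).
  → primary stress on syllable 8.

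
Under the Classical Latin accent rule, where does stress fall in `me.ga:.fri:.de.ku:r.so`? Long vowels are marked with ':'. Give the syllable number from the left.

Classical Latin: stress the penult if heavy (long vowel or closed), else the antepenult.
Weights: 4 de L, 5 ku:r H, 6 so L.
The penult (syllable 5, ku:r) is heavy, so it takes stress.
Stress on syllable 5: me.ga:.fri:.de.ˈku:r.so.

5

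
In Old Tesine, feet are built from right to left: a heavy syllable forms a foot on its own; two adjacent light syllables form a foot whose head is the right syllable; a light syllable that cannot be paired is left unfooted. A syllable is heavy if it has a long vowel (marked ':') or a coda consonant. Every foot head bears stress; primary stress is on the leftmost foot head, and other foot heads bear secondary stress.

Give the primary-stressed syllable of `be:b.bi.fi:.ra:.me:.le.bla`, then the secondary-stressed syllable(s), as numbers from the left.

Weights: 1 be:b H, 2 bi L, 3 fi: H, 4 ra: H, 5 me: H, 6 le L, 7 bla L.
Parse right to left (heavy = foot alone; LL = one foot; stranded L unfooted): (ˈbe:b) bi (ˈfi:) (ˈra:) (ˈme:) (le.ˈbla).
Foot heads: 1, 3, 4, 5, 7.
Primary stress on the leftmost head = syllable 1.
Secondary stress on 3, 4, 5, 7: ˈbe:b.bi.ˌfi:.ˌra:.ˌme:.le.ˌbla.

primary 1, secondary 3, 4, 5, 7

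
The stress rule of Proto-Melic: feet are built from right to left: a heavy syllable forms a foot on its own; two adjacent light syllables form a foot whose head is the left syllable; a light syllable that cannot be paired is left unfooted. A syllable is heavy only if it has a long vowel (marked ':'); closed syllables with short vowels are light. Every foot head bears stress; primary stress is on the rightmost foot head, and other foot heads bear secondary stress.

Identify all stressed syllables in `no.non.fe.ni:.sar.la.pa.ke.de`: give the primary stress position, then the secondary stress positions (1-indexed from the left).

primary 8, secondary 2, 4, 6

Weights: 1 no L, 2 non L, 3 fe L, 4 ni: H, 5 sar L, 6 la L, 7 pa L, 8 ke L, 9 de L.
Parse right to left (heavy = foot alone; LL = one foot; stranded L unfooted): no (ˈnon.fe) (ˈni:) sar (ˈla.pa) (ˈke.de).
Foot heads: 2, 4, 6, 8.
Primary stress on the rightmost head = syllable 8.
Secondary stress on 2, 4, 6: no.ˌnon.fe.ˌni:.sar.ˌla.pa.ˈke.de.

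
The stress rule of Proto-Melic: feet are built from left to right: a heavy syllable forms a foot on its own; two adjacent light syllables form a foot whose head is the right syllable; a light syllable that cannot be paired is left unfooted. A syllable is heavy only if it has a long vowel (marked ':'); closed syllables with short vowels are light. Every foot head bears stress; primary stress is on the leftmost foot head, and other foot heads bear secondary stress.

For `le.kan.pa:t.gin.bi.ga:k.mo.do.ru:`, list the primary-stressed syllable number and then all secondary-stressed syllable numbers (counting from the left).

Weights: 1 le L, 2 kan L, 3 pa:t H, 4 gin L, 5 bi L, 6 ga:k H, 7 mo L, 8 do L, 9 ru: H.
Parse left to right (heavy = foot alone; LL = one foot; stranded L unfooted): (le.ˈkan) (ˈpa:t) (gin.ˈbi) (ˈga:k) (mo.ˈdo) (ˈru:).
Foot heads: 2, 3, 5, 6, 8, 9.
Primary stress on the leftmost head = syllable 2.
Secondary stress on 3, 5, 6, 8, 9: le.ˈkan.ˌpa:t.gin.ˌbi.ˌga:k.mo.ˌdo.ˌru:.

primary 2, secondary 3, 5, 6, 8, 9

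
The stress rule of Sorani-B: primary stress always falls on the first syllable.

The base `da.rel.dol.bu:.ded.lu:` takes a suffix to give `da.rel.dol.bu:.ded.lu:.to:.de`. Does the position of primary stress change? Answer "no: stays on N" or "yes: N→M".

Base `da.rel.dol.bu:.ded.lu:` (6 syllables):
  The word has 6 syllables; the first syllable is syllable 1 (da).
  → primary stress on syllable 1.
Suffixed `da.rel.dol.bu:.ded.lu:.to:.de` (8 syllables):
  The word has 8 syllables; the first syllable is syllable 1 (da).
  → primary stress on syllable 1.

no: stays on 1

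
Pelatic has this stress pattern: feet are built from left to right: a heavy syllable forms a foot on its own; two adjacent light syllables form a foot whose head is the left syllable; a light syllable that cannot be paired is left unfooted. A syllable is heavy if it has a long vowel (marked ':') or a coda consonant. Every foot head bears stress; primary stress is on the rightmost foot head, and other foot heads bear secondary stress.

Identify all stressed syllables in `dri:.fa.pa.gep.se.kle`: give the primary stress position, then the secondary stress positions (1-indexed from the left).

Weights: 1 dri: H, 2 fa L, 3 pa L, 4 gep H, 5 se L, 6 kle L.
Parse left to right (heavy = foot alone; LL = one foot; stranded L unfooted): (ˈdri:) (ˈfa.pa) (ˈgep) (ˈse.kle).
Foot heads: 1, 2, 4, 5.
Primary stress on the rightmost head = syllable 5.
Secondary stress on 1, 2, 4: ˌdri:.ˌfa.pa.ˌgep.ˈse.kle.

primary 5, secondary 1, 2, 4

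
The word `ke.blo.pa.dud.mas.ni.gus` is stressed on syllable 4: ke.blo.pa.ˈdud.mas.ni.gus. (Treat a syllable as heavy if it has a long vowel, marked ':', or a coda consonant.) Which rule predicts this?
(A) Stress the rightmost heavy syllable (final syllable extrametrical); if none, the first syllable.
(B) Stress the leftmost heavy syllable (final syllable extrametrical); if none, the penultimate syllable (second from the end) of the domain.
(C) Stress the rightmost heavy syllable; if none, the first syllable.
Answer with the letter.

B

Rule A → syllable 5 (observed: 4).
Rule B → syllable 4 ✓.
Rule C → syllable 7 (observed: 4).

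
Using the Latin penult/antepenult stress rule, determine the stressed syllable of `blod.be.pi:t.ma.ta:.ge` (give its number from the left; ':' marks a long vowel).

Classical Latin: stress the penult if heavy (long vowel or closed), else the antepenult.
Weights: 4 ma L, 5 ta: H, 6 ge L.
The penult (syllable 5, ta:) is heavy, so it takes stress.
Stress on syllable 5: blod.be.pi:t.ma.ˈta:.ge.

5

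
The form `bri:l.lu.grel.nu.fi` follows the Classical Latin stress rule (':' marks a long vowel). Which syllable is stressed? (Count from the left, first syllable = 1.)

Classical Latin: stress the penult if heavy (long vowel or closed), else the antepenult.
Weights: 3 grel H, 4 nu L, 5 fi L.
The penult (syllable 4, nu) is light, so stress falls on the antepenult (syllable 3, grel).
Stress on syllable 3: bri:l.lu.ˈgrel.nu.fi.

3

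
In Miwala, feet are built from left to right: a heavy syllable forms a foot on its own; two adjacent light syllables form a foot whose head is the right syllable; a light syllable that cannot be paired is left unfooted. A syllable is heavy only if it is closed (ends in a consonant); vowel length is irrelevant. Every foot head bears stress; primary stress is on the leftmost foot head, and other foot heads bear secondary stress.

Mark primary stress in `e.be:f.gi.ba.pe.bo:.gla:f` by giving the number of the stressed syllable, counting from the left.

2

Weights: 1 e L, 2 be:f H, 3 gi L, 4 ba L, 5 pe L, 6 bo: L, 7 gla:f H.
Parse left to right (heavy = foot alone; LL = one foot; stranded L unfooted): e (ˈbe:f) (gi.ˈba) (pe.ˈbo:) (ˈgla:f).
Foot heads: 2, 4, 6, 7.
Primary stress on the leftmost head = syllable 2.
Primary stress: syllable 2 → e.ˈbe:f.gi.ba.pe.bo:.gla:f.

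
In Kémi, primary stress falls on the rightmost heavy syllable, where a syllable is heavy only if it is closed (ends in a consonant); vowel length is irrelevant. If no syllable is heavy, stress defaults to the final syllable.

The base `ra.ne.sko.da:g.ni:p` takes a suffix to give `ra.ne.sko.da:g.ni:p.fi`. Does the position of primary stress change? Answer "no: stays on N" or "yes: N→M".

no: stays on 5

Base `ra.ne.sko.da:g.ni:p` (5 syllables):
  Weights: 1 ra L, 2 ne L, 3 sko L, 4 da:g H, 5 ni:p H.
  Heavy syllables in the domain: 4, 5. The rightmost is syllable 5 (ni:p).
  → primary stress on syllable 5.
Suffixed `ra.ne.sko.da:g.ni:p.fi` (6 syllables):
  Weights: 1 ra L, 2 ne L, 3 sko L, 4 da:g H, 5 ni:p H, 6 fi L.
  Heavy syllables in the domain: 4, 5. The rightmost is syllable 5 (ni:p).
  → primary stress on syllable 5.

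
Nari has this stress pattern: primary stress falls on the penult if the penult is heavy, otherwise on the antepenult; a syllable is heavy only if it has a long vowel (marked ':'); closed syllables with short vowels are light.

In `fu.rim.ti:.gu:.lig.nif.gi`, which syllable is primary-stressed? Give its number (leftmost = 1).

Weights: 5 lig L, 6 nif L, 7 gi L.
The penult (syllable 6, nif) is light, so stress falls on the antepenult (syllable 5, lig).
Primary stress: syllable 5 → fu.rim.ti:.gu:.ˈlig.nif.gi.

5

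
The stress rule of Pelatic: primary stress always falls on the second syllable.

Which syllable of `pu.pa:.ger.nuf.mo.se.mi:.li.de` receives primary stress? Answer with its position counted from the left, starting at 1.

2

The word has 9 syllables; the second syllable is syllable 2 (pa:).
Primary stress: syllable 2 → pu.ˈpa:.ger.nuf.mo.se.mi:.li.de.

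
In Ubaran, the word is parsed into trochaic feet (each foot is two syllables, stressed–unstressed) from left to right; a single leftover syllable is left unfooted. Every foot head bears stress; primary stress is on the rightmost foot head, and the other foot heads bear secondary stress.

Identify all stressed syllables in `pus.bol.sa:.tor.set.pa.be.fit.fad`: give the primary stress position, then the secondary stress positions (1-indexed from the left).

Parse left to right into trochaic (ˈσσ) feet: (ˈpus.bol) (ˈsa:.tor) (ˈset.pa) (ˈbe.fit) fad. Syllable 9 is left unfooted.
Foot heads (stressed positions): 1, 3, 5, 7.
End Rule Rightmost: primary stress on the rightmost head = syllable 7.
Secondary stress on 1, 3, 5: ˌpus.bol.ˌsa:.tor.ˌset.pa.ˈbe.fit.fad.

primary 7, secondary 1, 3, 5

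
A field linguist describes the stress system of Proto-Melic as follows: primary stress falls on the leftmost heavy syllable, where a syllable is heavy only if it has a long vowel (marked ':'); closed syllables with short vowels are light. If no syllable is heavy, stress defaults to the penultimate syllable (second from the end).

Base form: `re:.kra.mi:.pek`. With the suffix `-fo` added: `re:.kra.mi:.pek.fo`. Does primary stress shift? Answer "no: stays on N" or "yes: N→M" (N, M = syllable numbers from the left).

Base `re:.kra.mi:.pek` (4 syllables):
  Weights: 1 re: H, 2 kra L, 3 mi: H, 4 pek L.
  Heavy syllables in the domain: 1, 3. The leftmost is syllable 1 (re:).
  → primary stress on syllable 1.
Suffixed `re:.kra.mi:.pek.fo` (5 syllables):
  Weights: 1 re: H, 2 kra L, 3 mi: H, 4 pek L, 5 fo L.
  Heavy syllables in the domain: 1, 3. The leftmost is syllable 1 (re:).
  → primary stress on syllable 1.

no: stays on 1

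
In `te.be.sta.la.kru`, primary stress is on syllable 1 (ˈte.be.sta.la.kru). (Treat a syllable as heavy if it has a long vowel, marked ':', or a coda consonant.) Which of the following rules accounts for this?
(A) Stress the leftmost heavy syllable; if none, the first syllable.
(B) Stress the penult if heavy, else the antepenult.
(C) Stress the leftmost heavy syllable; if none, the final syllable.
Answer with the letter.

A

Rule A → syllable 1 ✓.
Rule B → syllable 3 (observed: 1).
Rule C → syllable 5 (observed: 1).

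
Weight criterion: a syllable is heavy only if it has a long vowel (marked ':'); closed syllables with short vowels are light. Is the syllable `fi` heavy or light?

light

`fi`: short vowel, open (no coda). Short vowel → light.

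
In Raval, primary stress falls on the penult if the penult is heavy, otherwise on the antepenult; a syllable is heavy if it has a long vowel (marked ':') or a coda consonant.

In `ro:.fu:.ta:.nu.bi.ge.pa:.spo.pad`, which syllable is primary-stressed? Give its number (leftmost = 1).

Weights: 7 pa: H, 8 spo L, 9 pad H.
The penult (syllable 8, spo) is light, so stress falls on the antepenult (syllable 7, pa:).
Primary stress: syllable 7 → ro:.fu:.ta:.nu.bi.ge.ˈpa:.spo.pad.

7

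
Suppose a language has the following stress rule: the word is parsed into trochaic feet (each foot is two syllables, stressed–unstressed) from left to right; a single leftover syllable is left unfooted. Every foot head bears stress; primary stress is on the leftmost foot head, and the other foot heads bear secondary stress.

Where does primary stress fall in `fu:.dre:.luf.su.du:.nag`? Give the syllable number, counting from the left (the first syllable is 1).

1

Parse left to right into trochaic (ˈσσ) feet: (ˈfu:.dre:) (ˈluf.su) (ˈdu:.nag).
Foot heads (stressed positions): 1, 3, 5.
End Rule Leftmost: primary stress on the leftmost head = syllable 1.
Primary stress: syllable 1 → ˈfu:.dre:.luf.su.du:.nag.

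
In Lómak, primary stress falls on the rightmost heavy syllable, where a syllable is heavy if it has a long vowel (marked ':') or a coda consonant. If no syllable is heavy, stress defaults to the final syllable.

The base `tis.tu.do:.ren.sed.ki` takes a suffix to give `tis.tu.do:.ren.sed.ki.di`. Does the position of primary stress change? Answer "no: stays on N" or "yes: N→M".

Base `tis.tu.do:.ren.sed.ki` (6 syllables):
  Weights: 1 tis H, 2 tu L, 3 do: H, 4 ren H, 5 sed H, 6 ki L.
  Heavy syllables in the domain: 1, 3, 4, 5. The rightmost is syllable 5 (sed).
  → primary stress on syllable 5.
Suffixed `tis.tu.do:.ren.sed.ki.di` (7 syllables):
  Weights: 1 tis H, 2 tu L, 3 do: H, 4 ren H, 5 sed H, 6 ki L, 7 di L.
  Heavy syllables in the domain: 1, 3, 4, 5. The rightmost is syllable 5 (sed).
  → primary stress on syllable 5.

no: stays on 5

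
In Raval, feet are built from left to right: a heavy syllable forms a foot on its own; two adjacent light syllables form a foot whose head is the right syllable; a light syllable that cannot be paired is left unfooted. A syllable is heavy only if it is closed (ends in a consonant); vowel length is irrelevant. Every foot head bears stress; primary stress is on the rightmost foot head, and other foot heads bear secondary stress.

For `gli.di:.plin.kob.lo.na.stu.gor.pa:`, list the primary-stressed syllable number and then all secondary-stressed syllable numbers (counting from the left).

primary 8, secondary 2, 3, 4, 6

Weights: 1 gli L, 2 di: L, 3 plin H, 4 kob H, 5 lo L, 6 na L, 7 stu L, 8 gor H, 9 pa: L.
Parse left to right (heavy = foot alone; LL = one foot; stranded L unfooted): (gli.ˈdi:) (ˈplin) (ˈkob) (lo.ˈna) stu (ˈgor) pa:.
Foot heads: 2, 3, 4, 6, 8.
Primary stress on the rightmost head = syllable 8.
Secondary stress on 2, 3, 4, 6: gli.ˌdi:.ˌplin.ˌkob.lo.ˌna.stu.ˈgor.pa:.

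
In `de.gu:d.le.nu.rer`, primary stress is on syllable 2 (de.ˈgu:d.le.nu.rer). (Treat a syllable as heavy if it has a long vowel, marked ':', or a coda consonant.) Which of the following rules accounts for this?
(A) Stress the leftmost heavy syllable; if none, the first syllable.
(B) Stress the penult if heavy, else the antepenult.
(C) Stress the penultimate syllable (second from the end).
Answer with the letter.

A

Rule A → syllable 2 ✓.
Rule B → syllable 3 (observed: 2).
Rule C → syllable 4 (observed: 2).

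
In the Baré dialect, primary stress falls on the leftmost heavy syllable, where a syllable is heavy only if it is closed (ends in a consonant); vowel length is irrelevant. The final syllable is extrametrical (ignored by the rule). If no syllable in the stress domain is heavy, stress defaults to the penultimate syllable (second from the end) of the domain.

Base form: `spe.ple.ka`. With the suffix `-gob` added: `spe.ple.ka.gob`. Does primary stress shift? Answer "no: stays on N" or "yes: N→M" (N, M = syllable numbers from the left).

yes: 1→2

Base `spe.ple.ka` (3 syllables):
  The final syllable (3, ka) is extrametrical; the stress domain is syllables 1–2.
  Weights: 1 spe L, 2 ple L.
  No heavy syllable in the domain; default to the penultimate syllable (second from the end) of the domain = syllable 1.
  → primary stress on syllable 1.
Suffixed `spe.ple.ka.gob` (4 syllables):
  The final syllable (4, gob) is extrametrical; the stress domain is syllables 1–3.
  Weights: 1 spe L, 2 ple L, 3 ka L.
  No heavy syllable in the domain; default to the penultimate syllable (second from the end) of the domain = syllable 2.
  → primary stress on syllable 2.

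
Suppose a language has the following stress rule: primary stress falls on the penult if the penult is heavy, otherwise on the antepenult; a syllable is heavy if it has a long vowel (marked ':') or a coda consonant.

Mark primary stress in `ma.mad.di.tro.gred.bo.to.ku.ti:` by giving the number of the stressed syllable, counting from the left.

Weights: 7 to L, 8 ku L, 9 ti: H.
The penult (syllable 8, ku) is light, so stress falls on the antepenult (syllable 7, to).
Primary stress: syllable 7 → ma.mad.di.tro.gred.bo.ˈto.ku.ti:.

7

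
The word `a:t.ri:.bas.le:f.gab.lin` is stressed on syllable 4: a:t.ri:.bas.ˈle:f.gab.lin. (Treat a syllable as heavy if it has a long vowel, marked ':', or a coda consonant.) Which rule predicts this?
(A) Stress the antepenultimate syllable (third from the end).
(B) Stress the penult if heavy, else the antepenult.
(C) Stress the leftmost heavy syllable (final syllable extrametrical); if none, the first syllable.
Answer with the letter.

A

Rule A → syllable 4 ✓.
Rule B → syllable 5 (observed: 4).
Rule C → syllable 1 (observed: 4).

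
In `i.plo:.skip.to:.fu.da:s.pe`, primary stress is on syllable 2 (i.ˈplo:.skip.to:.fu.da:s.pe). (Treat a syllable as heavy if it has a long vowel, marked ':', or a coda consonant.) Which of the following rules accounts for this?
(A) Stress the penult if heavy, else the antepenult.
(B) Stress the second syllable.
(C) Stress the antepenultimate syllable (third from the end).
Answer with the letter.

Rule A → syllable 6 (observed: 2).
Rule B → syllable 2 ✓.
Rule C → syllable 5 (observed: 2).

B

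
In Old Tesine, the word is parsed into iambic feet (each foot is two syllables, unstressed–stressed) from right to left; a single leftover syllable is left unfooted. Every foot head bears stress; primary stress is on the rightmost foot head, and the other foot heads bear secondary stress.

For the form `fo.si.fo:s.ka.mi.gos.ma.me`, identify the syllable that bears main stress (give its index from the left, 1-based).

8

Parse right to left into iambic (σˈσ) feet: (fo.ˈsi) (fo:s.ˈka) (mi.ˈgos) (ma.ˈme).
Foot heads (stressed positions): 2, 4, 6, 8.
End Rule Rightmost: primary stress on the rightmost head = syllable 8.
Primary stress: syllable 8 → fo.si.fo:s.ka.mi.gos.ma.ˈme.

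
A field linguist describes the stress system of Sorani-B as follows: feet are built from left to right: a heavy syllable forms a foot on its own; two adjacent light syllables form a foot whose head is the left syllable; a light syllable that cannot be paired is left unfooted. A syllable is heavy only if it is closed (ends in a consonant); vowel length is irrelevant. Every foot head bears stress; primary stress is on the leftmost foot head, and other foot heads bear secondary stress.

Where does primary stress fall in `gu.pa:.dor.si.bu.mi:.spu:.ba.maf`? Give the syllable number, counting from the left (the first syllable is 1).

Weights: 1 gu L, 2 pa: L, 3 dor H, 4 si L, 5 bu L, 6 mi: L, 7 spu: L, 8 ba L, 9 maf H.
Parse left to right (heavy = foot alone; LL = one foot; stranded L unfooted): (ˈgu.pa:) (ˈdor) (ˈsi.bu) (ˈmi:.spu:) ba (ˈmaf).
Foot heads: 1, 3, 4, 6, 9.
Primary stress on the leftmost head = syllable 1.
Primary stress: syllable 1 → ˈgu.pa:.dor.si.bu.mi:.spu:.ba.maf.

1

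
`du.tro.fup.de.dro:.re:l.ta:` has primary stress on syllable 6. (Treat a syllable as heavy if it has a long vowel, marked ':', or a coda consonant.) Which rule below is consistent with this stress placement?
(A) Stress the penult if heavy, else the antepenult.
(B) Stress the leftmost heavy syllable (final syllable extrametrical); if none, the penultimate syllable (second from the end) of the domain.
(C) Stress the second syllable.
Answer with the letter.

A

Rule A → syllable 6 ✓.
Rule B → syllable 3 (observed: 6).
Rule C → syllable 2 (observed: 6).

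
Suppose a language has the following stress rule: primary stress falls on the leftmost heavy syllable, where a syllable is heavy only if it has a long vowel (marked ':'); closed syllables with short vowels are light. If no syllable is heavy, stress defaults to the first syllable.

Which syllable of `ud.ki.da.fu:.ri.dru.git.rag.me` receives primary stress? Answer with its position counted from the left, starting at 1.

4

Weights: 1 ud L, 2 ki L, 3 da L, 4 fu: H, 5 ri L, 6 dru L, 7 git L, 8 rag L, 9 me L.
Heavy syllables in the domain: 4. The leftmost is syllable 4 (fu:).
Primary stress: syllable 4 → ud.ki.da.ˈfu:.ri.dru.git.rag.me.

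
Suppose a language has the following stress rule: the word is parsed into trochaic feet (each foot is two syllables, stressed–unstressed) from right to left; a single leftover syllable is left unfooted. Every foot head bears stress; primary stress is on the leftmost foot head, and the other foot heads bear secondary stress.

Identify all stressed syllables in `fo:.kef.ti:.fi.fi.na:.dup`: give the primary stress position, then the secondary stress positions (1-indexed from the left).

Parse right to left into trochaic (ˈσσ) feet: fo: (ˈkef.ti:) (ˈfi.fi) (ˈna:.dup). Syllable 1 is left unfooted.
Foot heads (stressed positions): 2, 4, 6.
End Rule Leftmost: primary stress on the leftmost head = syllable 2.
Secondary stress on 4, 6: fo:.ˈkef.ti:.ˌfi.fi.ˌna:.dup.

primary 2, secondary 4, 6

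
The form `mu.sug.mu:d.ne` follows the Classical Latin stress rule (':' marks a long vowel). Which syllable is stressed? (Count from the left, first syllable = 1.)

Classical Latin: stress the penult if heavy (long vowel or closed), else the antepenult.
Weights: 2 sug H, 3 mu:d H, 4 ne L.
The penult (syllable 3, mu:d) is heavy, so it takes stress.
Stress on syllable 3: mu.sug.ˈmu:d.ne.

3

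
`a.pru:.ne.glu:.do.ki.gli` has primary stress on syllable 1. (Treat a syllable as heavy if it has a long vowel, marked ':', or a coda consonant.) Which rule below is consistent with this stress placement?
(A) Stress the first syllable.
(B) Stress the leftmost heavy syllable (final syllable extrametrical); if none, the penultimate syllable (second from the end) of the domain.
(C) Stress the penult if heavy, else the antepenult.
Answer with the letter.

A

Rule A → syllable 1 ✓.
Rule B → syllable 2 (observed: 1).
Rule C → syllable 5 (observed: 1).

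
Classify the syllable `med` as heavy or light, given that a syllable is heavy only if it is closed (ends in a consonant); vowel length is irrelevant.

heavy

`med`: short vowel, closed (coda /d/). Closed (coda /d/) → heavy.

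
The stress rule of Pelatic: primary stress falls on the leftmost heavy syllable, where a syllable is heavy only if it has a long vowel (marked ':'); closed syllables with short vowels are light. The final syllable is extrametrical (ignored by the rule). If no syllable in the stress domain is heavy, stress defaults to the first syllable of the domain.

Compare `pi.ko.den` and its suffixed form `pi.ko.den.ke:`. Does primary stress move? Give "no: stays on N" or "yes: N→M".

no: stays on 1

Base `pi.ko.den` (3 syllables):
  The final syllable (3, den) is extrametrical; the stress domain is syllables 1–2.
  Weights: 1 pi L, 2 ko L.
  No heavy syllable in the domain; default to the first syllable of the domain = syllable 1.
  → primary stress on syllable 1.
Suffixed `pi.ko.den.ke:` (4 syllables):
  The final syllable (4, ke:) is extrametrical; the stress domain is syllables 1–3.
  Weights: 1 pi L, 2 ko L, 3 den L.
  No heavy syllable in the domain; default to the first syllable of the domain = syllable 1.
  → primary stress on syllable 1.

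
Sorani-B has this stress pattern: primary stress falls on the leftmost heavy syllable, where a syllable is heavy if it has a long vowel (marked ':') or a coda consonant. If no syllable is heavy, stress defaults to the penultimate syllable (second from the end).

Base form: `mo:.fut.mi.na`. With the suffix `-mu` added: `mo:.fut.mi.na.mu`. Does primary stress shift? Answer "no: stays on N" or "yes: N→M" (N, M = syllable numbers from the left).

Base `mo:.fut.mi.na` (4 syllables):
  Weights: 1 mo: H, 2 fut H, 3 mi L, 4 na L.
  Heavy syllables in the domain: 1, 2. The leftmost is syllable 1 (mo:).
  → primary stress on syllable 1.
Suffixed `mo:.fut.mi.na.mu` (5 syllables):
  Weights: 1 mo: H, 2 fut H, 3 mi L, 4 na L, 5 mu L.
  Heavy syllables in the domain: 1, 2. The leftmost is syllable 1 (mo:).
  → primary stress on syllable 1.

no: stays on 1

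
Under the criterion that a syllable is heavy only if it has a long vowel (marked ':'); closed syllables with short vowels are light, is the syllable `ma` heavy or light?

light

`ma`: short vowel, open (no coda). Short vowel → light.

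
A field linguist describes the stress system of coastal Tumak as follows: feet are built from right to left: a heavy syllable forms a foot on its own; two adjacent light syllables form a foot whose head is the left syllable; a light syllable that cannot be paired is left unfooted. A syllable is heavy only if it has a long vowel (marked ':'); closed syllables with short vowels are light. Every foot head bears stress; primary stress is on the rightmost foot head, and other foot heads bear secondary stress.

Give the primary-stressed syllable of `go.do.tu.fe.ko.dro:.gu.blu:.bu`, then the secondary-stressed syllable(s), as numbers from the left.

primary 8, secondary 2, 4, 6

Weights: 1 go L, 2 do L, 3 tu L, 4 fe L, 5 ko L, 6 dro: H, 7 gu L, 8 blu: H, 9 bu L.
Parse right to left (heavy = foot alone; LL = one foot; stranded L unfooted): go (ˈdo.tu) (ˈfe.ko) (ˈdro:) gu (ˈblu:) bu.
Foot heads: 2, 4, 6, 8.
Primary stress on the rightmost head = syllable 8.
Secondary stress on 2, 4, 6: go.ˌdo.tu.ˌfe.ko.ˌdro:.gu.ˈblu:.bu.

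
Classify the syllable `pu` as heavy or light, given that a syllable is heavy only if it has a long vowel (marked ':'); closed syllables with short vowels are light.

light

`pu`: short vowel, open (no coda). Short vowel → light.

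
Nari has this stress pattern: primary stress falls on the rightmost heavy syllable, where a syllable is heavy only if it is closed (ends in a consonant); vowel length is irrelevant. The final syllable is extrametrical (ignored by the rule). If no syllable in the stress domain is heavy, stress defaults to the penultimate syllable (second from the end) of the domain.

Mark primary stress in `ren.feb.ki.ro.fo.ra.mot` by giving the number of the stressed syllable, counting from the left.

The final syllable (7, mot) is extrametrical; the stress domain is syllables 1–6.
Weights: 1 ren H, 2 feb H, 3 ki L, 4 ro L, 5 fo L, 6 ra L.
Heavy syllables in the domain: 1, 2. The rightmost is syllable 2 (feb).
Primary stress: syllable 2 → ren.ˈfeb.ki.ro.fo.ra.mot.

2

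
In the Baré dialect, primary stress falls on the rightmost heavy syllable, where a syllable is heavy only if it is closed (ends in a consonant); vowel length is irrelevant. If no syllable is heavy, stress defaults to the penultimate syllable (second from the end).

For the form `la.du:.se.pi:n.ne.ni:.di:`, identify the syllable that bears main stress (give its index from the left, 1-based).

Weights: 1 la L, 2 du: L, 3 se L, 4 pi:n H, 5 ne L, 6 ni: L, 7 di: L.
Heavy syllables in the domain: 4. The rightmost is syllable 4 (pi:n).
Primary stress: syllable 4 → la.du:.se.ˈpi:n.ne.ni:.di:.

4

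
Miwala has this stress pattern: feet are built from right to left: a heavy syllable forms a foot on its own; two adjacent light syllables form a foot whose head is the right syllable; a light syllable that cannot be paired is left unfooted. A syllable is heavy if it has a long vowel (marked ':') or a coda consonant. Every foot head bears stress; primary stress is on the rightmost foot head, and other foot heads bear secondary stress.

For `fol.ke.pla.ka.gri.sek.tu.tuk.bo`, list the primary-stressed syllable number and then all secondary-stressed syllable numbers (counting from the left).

primary 8, secondary 1, 3, 5, 6

Weights: 1 fol H, 2 ke L, 3 pla L, 4 ka L, 5 gri L, 6 sek H, 7 tu L, 8 tuk H, 9 bo L.
Parse right to left (heavy = foot alone; LL = one foot; stranded L unfooted): (ˈfol) (ke.ˈpla) (ka.ˈgri) (ˈsek) tu (ˈtuk) bo.
Foot heads: 1, 3, 5, 6, 8.
Primary stress on the rightmost head = syllable 8.
Secondary stress on 1, 3, 5, 6: ˌfol.ke.ˌpla.ka.ˌgri.ˌsek.tu.ˈtuk.bo.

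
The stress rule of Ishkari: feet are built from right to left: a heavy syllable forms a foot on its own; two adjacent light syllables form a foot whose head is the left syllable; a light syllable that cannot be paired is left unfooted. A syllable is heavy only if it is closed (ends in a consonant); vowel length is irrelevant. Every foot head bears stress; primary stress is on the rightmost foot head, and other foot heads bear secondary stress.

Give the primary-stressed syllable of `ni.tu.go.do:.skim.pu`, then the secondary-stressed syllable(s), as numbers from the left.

primary 5, secondary 1, 3

Weights: 1 ni L, 2 tu L, 3 go L, 4 do: L, 5 skim H, 6 pu L.
Parse right to left (heavy = foot alone; LL = one foot; stranded L unfooted): (ˈni.tu) (ˈgo.do:) (ˈskim) pu.
Foot heads: 1, 3, 5.
Primary stress on the rightmost head = syllable 5.
Secondary stress on 1, 3: ˌni.tu.ˌgo.do:.ˈskim.pu.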